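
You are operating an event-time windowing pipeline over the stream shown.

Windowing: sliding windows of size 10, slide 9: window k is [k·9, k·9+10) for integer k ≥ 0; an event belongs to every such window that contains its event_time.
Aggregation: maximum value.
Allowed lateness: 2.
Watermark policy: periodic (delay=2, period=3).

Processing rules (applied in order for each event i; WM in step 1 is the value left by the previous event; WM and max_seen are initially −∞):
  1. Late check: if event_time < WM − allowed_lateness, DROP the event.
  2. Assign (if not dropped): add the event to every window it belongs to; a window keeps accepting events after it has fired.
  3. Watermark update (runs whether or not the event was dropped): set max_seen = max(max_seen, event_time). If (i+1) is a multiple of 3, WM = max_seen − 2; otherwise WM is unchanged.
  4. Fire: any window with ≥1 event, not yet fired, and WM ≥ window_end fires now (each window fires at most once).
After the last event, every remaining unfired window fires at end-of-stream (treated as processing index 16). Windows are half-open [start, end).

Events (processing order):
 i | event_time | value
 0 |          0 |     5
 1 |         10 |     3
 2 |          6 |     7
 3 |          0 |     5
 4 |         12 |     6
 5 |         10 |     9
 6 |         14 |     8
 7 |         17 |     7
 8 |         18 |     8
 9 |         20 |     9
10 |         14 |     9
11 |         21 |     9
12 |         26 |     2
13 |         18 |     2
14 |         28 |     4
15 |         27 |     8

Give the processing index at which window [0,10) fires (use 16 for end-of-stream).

i=0 t=0 v=5: → [0,10); WM=−∞
i=1 t=10 v=3: → [9,19); WM=−∞
i=2 t=6 v=7: → [0,10); WM=8
i=3 t=0 v=5: DROP (t<8-2); WM=8
i=4 t=12 v=6: → [9,19); WM=8
i=5 t=10 v=9: → [9,19); WM=10; [0,10) fires=7
i=6 t=14 v=8: → [9,19); WM=10
i=7 t=17 v=7: → [9,19); WM=10
i=8 t=18 v=8: → [18,28),[9,19); WM=16
i=9 t=20 v=9: → [18,28); WM=16
i=10 t=14 v=9: → [9,19); WM=16
i=11 t=21 v=9: → [18,28); WM=19; [9,19) fires=9
i=12 t=26 v=2: → [18,28); WM=19
i=13 t=18 v=2: → [18,28),[9,19); WM=19
i=14 t=28 v=4: → [27,37); WM=26
i=15 t=27 v=8: → [27,37),[18,28); WM=26

5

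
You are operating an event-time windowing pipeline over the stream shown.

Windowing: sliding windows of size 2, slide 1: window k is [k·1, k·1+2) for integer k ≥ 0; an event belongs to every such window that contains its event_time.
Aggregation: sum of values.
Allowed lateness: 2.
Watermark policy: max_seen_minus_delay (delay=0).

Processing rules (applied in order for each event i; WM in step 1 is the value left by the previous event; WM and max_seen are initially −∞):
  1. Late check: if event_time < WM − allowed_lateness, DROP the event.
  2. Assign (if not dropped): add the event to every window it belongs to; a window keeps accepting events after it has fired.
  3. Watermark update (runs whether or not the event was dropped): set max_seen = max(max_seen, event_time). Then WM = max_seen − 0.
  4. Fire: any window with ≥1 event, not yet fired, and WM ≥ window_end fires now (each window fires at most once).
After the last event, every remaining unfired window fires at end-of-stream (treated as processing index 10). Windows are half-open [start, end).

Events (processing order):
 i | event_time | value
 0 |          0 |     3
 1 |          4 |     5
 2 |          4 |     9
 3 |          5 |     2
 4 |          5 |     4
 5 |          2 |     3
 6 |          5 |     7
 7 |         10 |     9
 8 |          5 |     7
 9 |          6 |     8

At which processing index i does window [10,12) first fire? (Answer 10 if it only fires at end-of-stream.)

i=0 t=0 v=3: → [0,2); WM=0
i=1 t=4 v=5: → [4,6),[3,5); WM=4; [0,2) fires=3
i=2 t=4 v=9: → [4,6),[3,5); WM=4
i=3 t=5 v=2: → [5,7),[4,6); WM=5; [3,5) fires=14
i=4 t=5 v=4: → [5,7),[4,6); WM=5
i=5 t=2 v=3: DROP (t<5-2); WM=5
i=6 t=5 v=7: → [5,7),[4,6); WM=5
i=7 t=10 v=9: → [10,12),[9,11); WM=10; [4,6) fires=27 [5,7) fires=13
i=8 t=5 v=7: DROP (t<10-2); WM=10
i=9 t=6 v=8: DROP (t<10-2); WM=10

10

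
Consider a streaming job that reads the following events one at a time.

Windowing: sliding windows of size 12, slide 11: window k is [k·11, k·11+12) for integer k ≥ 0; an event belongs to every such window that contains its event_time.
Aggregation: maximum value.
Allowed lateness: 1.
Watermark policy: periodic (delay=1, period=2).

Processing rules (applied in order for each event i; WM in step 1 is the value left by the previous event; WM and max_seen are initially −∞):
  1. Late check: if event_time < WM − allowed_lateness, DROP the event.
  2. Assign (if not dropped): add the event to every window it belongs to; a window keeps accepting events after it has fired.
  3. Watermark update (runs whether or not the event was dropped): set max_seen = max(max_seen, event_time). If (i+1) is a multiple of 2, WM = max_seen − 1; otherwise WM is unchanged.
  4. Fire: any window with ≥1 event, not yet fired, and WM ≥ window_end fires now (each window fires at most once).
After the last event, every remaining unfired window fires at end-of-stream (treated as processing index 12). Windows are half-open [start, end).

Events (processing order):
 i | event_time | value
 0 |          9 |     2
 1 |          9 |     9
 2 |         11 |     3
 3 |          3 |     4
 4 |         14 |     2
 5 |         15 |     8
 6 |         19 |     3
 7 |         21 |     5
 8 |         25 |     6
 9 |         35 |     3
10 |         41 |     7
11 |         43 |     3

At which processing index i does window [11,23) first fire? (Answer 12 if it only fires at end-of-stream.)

9

i=0 t=9 v=2: → [0,12); WM=−∞
i=1 t=9 v=9: → [0,12); WM=8
i=2 t=11 v=3: → [11,23),[0,12); WM=8
i=3 t=3 v=4: DROP (t<8-1); WM=10
i=4 t=14 v=2: → [11,23); WM=10
i=5 t=15 v=8: → [11,23); WM=14; [0,12) fires=9
i=6 t=19 v=3: → [11,23); WM=14
i=7 t=21 v=5: → [11,23); WM=20
i=8 t=25 v=6: → [22,34); WM=20
i=9 t=35 v=3: → [33,45); WM=34; [11,23) fires=8 [22,34) fires=6
i=10 t=41 v=7: → [33,45); WM=34
i=11 t=43 v=3: → [33,45); WM=42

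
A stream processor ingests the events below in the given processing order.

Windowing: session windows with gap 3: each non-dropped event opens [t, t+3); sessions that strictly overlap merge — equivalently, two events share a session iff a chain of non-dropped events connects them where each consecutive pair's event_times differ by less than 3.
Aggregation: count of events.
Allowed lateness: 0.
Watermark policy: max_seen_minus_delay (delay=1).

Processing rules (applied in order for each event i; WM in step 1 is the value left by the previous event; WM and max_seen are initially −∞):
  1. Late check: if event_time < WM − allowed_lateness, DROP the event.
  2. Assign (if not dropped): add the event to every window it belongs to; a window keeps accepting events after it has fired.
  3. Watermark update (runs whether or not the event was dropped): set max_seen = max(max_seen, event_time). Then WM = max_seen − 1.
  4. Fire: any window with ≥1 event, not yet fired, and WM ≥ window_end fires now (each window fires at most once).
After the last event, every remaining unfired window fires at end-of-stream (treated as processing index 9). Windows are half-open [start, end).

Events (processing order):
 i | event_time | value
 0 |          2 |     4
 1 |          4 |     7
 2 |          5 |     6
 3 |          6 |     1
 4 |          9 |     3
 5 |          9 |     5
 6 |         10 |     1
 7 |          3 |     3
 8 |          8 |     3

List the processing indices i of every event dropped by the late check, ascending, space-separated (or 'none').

7 8

i=0 t=2 v=4: → [2,5); WM=1
i=1 t=4 v=7: → [2,7); WM=3
i=2 t=5 v=6: → [2,8); WM=4
i=3 t=6 v=1: → [2,9); WM=5
i=4 t=9 v=3: → [9,12); WM=8
i=5 t=9 v=5: → [9,12); WM=8
i=6 t=10 v=1: → [9,13); WM=9
i=7 t=3 v=3: DROP (t<9-0); WM=9
i=8 t=8 v=3: DROP (t<9-0); WM=9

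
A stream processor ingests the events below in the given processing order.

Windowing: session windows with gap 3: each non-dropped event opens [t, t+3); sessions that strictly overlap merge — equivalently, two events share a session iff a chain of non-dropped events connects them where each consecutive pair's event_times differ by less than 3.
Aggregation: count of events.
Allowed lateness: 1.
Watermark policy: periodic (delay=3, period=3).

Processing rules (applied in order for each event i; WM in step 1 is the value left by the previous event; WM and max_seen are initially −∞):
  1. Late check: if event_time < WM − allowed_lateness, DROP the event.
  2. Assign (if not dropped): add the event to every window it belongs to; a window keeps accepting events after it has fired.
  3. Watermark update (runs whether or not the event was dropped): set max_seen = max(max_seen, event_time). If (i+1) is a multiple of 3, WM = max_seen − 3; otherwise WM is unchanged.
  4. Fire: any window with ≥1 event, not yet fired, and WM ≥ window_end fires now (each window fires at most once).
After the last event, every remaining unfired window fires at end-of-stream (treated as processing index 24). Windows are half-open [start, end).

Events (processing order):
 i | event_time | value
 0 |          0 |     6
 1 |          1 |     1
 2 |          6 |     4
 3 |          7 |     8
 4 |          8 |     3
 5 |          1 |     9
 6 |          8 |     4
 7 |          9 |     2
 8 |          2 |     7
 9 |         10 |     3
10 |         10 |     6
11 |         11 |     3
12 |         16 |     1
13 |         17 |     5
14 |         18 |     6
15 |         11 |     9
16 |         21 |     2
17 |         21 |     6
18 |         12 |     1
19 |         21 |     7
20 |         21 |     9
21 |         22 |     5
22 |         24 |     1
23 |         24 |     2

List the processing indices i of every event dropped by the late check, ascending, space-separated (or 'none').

5 8 15 18

i=0 t=0 v=6: → [0,3); WM=−∞
i=1 t=1 v=1: → [0,4); WM=−∞
i=2 t=6 v=4: → [6,9); WM=3
i=3 t=7 v=8: → [6,10); WM=3
i=4 t=8 v=3: → [6,11); WM=3
i=5 t=1 v=9: DROP (t<3-1); WM=5
i=6 t=8 v=4: → [6,11); WM=5
i=7 t=9 v=2: → [6,12); WM=5
i=8 t=2 v=7: DROP (t<5-1); WM=6
i=9 t=10 v=3: → [6,13); WM=6
i=10 t=10 v=6: → [6,13); WM=6
i=11 t=11 v=3: → [6,14); WM=8
i=12 t=16 v=1: → [16,19); WM=8
i=13 t=17 v=5: → [16,20); WM=8
i=14 t=18 v=6: → [16,21); WM=15
i=15 t=11 v=9: DROP (t<15-1); WM=15
i=16 t=21 v=2: → [21,24); WM=15
i=17 t=21 v=6: → [21,24); WM=18
i=18 t=12 v=1: DROP (t<18-1); WM=18
i=19 t=21 v=7: → [21,24); WM=18
i=20 t=21 v=9: → [21,24); WM=18
i=21 t=22 v=5: → [21,25); WM=18
i=22 t=24 v=1: → [21,27); WM=18
i=23 t=24 v=2: → [21,27); WM=21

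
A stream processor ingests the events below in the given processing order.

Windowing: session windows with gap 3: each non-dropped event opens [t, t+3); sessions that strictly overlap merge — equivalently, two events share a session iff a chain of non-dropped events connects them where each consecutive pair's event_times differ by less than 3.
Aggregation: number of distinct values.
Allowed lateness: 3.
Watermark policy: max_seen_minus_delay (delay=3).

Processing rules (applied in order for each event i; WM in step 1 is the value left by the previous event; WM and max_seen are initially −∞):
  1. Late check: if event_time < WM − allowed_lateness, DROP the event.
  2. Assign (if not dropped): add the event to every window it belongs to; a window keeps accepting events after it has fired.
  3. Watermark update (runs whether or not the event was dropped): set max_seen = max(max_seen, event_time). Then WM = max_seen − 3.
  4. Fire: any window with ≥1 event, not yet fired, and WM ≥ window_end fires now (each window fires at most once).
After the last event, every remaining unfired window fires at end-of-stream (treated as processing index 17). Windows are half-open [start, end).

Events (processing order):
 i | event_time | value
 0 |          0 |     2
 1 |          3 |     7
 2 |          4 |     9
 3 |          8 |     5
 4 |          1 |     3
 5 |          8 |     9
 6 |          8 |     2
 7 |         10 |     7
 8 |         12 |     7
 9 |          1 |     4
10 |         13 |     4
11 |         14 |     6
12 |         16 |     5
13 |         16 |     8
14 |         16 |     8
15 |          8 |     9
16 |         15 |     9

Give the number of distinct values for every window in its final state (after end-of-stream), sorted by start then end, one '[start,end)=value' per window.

i=0 t=0 v=2: → [0,3); WM=-3
i=1 t=3 v=7: → [3,6); WM=0
i=2 t=4 v=9: → [3,7); WM=1
i=3 t=8 v=5: → [8,11); WM=5
i=4 t=1 v=3: DROP (t<5-3); WM=5
i=5 t=8 v=9: → [8,11); WM=5
i=6 t=8 v=2: → [8,11); WM=5
i=7 t=10 v=7: → [8,13); WM=7
i=8 t=12 v=7: → [8,15); WM=9
i=9 t=1 v=4: DROP (t<9-3); WM=9
i=10 t=13 v=4: → [8,16); WM=10
i=11 t=14 v=6: → [8,17); WM=11
i=12 t=16 v=5: → [8,19); WM=13
i=13 t=16 v=8: → [8,19); WM=13
i=14 t=16 v=8: → [8,19); WM=13
i=15 t=8 v=9: DROP (t<13-3); WM=13
i=16 t=15 v=9: → [8,19); WM=13

[0,3)=1 [3,7)=2 [8,19)=7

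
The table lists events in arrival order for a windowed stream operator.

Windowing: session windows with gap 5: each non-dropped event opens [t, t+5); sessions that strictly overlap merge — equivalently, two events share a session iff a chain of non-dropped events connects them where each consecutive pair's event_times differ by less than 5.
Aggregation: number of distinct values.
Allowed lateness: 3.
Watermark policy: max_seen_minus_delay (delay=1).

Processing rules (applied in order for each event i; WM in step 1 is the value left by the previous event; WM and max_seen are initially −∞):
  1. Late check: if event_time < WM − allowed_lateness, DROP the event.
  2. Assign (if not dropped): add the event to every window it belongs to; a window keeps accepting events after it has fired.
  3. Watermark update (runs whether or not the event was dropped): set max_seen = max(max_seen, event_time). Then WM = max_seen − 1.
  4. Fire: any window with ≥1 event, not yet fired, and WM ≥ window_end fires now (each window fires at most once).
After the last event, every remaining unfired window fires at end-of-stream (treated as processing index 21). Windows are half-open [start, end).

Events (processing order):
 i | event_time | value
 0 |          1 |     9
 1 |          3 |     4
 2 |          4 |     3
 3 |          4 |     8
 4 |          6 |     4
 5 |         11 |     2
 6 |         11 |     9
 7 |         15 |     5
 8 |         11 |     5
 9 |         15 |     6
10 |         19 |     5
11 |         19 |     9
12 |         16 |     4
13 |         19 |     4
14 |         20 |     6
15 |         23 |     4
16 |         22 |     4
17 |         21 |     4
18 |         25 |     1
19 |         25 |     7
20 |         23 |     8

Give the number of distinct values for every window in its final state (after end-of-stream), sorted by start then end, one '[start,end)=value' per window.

i=0 t=1 v=9: → [1,6); WM=0
i=1 t=3 v=4: → [1,8); WM=2
i=2 t=4 v=3: → [1,9); WM=3
i=3 t=4 v=8: → [1,9); WM=3
i=4 t=6 v=4: → [1,11); WM=5
i=5 t=11 v=2: → [11,16); WM=10
i=6 t=11 v=9: → [11,16); WM=10
i=7 t=15 v=5: → [11,20); WM=14
i=8 t=11 v=5: → [11,20); WM=14
i=9 t=15 v=6: → [11,20); WM=14
i=10 t=19 v=5: → [11,24); WM=18
i=11 t=19 v=9: → [11,24); WM=18
i=12 t=16 v=4: → [11,24); WM=18
i=13 t=19 v=4: → [11,24); WM=18
i=14 t=20 v=6: → [11,25); WM=19
i=15 t=23 v=4: → [11,28); WM=22
i=16 t=22 v=4: → [11,28); WM=22
i=17 t=21 v=4: → [11,28); WM=22
i=18 t=25 v=1: → [11,30); WM=24
i=19 t=25 v=7: → [11,30); WM=24
i=20 t=23 v=8: → [11,30); WM=24

[1,11)=4 [11,30)=8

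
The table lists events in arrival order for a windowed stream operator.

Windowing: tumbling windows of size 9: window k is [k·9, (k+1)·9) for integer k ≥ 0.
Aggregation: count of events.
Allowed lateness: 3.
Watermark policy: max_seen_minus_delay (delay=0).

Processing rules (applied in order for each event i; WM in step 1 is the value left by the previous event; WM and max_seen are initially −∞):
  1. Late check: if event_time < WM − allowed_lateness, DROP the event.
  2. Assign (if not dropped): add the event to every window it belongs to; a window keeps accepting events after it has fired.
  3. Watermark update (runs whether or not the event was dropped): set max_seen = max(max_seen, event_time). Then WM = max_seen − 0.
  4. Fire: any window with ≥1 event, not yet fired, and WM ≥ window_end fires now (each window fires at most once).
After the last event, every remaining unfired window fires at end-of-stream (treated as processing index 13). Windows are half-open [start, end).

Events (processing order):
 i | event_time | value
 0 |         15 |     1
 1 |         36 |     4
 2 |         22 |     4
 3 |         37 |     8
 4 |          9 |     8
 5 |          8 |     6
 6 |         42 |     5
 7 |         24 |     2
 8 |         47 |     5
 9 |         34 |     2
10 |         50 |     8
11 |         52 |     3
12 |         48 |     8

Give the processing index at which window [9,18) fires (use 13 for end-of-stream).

1

i=0 t=15 v=1: → [9,18); WM=15
i=1 t=36 v=4: → [36,45); WM=36; [9,18) fires=1
i=2 t=22 v=4: DROP (t<36-3); WM=36
i=3 t=37 v=8: → [36,45); WM=37
i=4 t=9 v=8: DROP (t<37-3); WM=37
i=5 t=8 v=6: DROP (t<37-3); WM=37
i=6 t=42 v=5: → [36,45); WM=42
i=7 t=24 v=2: DROP (t<42-3); WM=42
i=8 t=47 v=5: → [45,54); WM=47; [36,45) fires=3
i=9 t=34 v=2: DROP (t<47-3); WM=47
i=10 t=50 v=8: → [45,54); WM=50
i=11 t=52 v=3: → [45,54); WM=52
i=12 t=48 v=8: DROP (t<52-3); WM=52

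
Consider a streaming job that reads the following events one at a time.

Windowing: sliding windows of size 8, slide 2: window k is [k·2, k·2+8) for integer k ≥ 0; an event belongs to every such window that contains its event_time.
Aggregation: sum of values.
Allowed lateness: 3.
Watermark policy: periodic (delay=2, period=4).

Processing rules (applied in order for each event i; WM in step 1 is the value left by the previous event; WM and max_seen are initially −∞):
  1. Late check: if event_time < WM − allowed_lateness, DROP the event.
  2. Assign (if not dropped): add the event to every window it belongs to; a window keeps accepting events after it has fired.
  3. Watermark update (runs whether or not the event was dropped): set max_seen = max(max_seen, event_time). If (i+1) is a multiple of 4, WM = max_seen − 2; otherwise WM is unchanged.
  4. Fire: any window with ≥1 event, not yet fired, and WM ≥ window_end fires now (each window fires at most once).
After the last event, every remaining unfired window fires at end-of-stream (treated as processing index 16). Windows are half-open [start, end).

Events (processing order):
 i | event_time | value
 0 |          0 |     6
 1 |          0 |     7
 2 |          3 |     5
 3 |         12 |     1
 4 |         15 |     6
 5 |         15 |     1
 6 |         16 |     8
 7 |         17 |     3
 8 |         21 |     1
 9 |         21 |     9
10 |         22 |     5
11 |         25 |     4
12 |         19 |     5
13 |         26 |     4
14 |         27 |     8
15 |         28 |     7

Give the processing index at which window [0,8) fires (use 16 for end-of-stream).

3

i=0 t=0 v=6: → [0,8); WM=−∞
i=1 t=0 v=7: → [0,8); WM=−∞
i=2 t=3 v=5: → [2,10),[0,8); WM=−∞
i=3 t=12 v=1: → [12,20),[10,18),[8,16),[6,14); WM=10; [0,8) fires=18 [2,10) fires=5
i=4 t=15 v=6: → [14,22),[12,20),[10,18),[8,16); WM=10
i=5 t=15 v=1: → [14,22),[12,20),[10,18),[8,16); WM=10
i=6 t=16 v=8: → [16,24),[14,22),[12,20),[10,18); WM=10
i=7 t=17 v=3: → [16,24),[14,22),[12,20),[10,18); WM=15; [6,14) fires=1
i=8 t=21 v=1: → [20,28),[18,26),[16,24),[14,22); WM=15
i=9 t=21 v=9: → [20,28),[18,26),[16,24),[14,22); WM=15
i=10 t=22 v=5: → [22,30),[20,28),[18,26),[16,24); WM=15
i=11 t=25 v=4: → [24,32),[22,30),[20,28),[18,26); WM=23; [8,16) fires=8 [10,18) fires=19 [12,20) fires=19 [14,22) fires=28
i=12 t=19 v=5: DROP (t<23-3); WM=23
i=13 t=26 v=4: → [26,34),[24,32),[22,30),[20,28); WM=23
i=14 t=27 v=8: → [26,34),[24,32),[22,30),[20,28); WM=23
i=15 t=28 v=7: → [28,36),[26,34),[24,32),[22,30); WM=26; [16,24) fires=26 [18,26) fires=19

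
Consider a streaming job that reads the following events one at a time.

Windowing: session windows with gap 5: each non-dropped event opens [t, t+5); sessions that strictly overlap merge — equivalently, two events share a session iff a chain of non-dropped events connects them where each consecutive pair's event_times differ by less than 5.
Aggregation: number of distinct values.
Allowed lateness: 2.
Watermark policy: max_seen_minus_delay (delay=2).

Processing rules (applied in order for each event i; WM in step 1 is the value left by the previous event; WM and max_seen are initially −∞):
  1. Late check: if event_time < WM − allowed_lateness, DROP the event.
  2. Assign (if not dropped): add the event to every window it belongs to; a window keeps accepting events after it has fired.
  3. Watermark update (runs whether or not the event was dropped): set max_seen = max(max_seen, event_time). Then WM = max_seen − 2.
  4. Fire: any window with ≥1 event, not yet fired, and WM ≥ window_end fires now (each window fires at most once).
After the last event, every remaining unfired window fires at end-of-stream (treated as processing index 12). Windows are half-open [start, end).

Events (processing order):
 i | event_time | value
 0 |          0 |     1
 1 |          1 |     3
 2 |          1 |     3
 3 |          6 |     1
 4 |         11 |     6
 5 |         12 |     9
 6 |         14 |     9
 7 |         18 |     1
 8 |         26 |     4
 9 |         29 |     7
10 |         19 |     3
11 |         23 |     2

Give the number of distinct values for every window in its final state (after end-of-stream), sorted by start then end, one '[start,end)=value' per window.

i=0 t=0 v=1: → [0,5); WM=-2
i=1 t=1 v=3: → [0,6); WM=-1
i=2 t=1 v=3: → [0,6); WM=-1
i=3 t=6 v=1: → [6,11); WM=4
i=4 t=11 v=6: → [11,16); WM=9
i=5 t=12 v=9: → [11,17); WM=10
i=6 t=14 v=9: → [11,19); WM=12
i=7 t=18 v=1: → [11,23); WM=16
i=8 t=26 v=4: → [26,31); WM=24
i=9 t=29 v=7: → [26,34); WM=27
i=10 t=19 v=3: DROP (t<27-2); WM=27
i=11 t=23 v=2: DROP (t<27-2); WM=27

[0,6)=2 [6,11)=1 [11,23)=3 [26,34)=2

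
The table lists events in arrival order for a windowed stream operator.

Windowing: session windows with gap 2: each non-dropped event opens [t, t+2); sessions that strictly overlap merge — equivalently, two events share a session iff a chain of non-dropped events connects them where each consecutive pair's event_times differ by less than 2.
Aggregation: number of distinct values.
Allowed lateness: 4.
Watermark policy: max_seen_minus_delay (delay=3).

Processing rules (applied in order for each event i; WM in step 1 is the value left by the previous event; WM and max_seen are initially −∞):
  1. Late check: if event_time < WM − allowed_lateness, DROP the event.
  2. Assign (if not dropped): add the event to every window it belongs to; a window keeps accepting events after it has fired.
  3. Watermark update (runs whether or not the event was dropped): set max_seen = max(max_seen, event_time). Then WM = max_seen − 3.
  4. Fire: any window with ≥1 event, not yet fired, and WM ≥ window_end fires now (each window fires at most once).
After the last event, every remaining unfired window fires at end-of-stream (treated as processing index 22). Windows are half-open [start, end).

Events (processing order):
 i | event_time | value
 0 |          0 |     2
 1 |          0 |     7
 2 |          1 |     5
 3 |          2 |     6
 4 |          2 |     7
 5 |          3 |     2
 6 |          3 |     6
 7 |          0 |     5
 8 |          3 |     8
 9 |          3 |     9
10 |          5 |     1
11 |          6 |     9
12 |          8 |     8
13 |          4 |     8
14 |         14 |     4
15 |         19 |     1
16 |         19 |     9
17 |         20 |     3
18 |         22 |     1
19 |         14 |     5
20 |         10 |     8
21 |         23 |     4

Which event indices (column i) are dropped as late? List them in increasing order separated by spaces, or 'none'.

i=0 t=0 v=2: → [0,2); WM=-3
i=1 t=0 v=7: → [0,2); WM=-3
i=2 t=1 v=5: → [0,3); WM=-2
i=3 t=2 v=6: → [0,4); WM=-1
i=4 t=2 v=7: → [0,4); WM=-1
i=5 t=3 v=2: → [0,5); WM=0
i=6 t=3 v=6: → [0,5); WM=0
i=7 t=0 v=5: → [0,5); WM=0
i=8 t=3 v=8: → [0,5); WM=0
i=9 t=3 v=9: → [0,5); WM=0
i=10 t=5 v=1: → [5,7); WM=2
i=11 t=6 v=9: → [5,8); WM=3
i=12 t=8 v=8: → [8,10); WM=5
i=13 t=4 v=8: → [0,8); WM=5
i=14 t=14 v=4: → [14,16); WM=11
i=15 t=19 v=1: → [19,21); WM=16
i=16 t=19 v=9: → [19,21); WM=16
i=17 t=20 v=3: → [19,22); WM=17
i=18 t=22 v=1: → [22,24); WM=19
i=19 t=14 v=5: DROP (t<19-4); WM=19
i=20 t=10 v=8: DROP (t<19-4); WM=19
i=21 t=23 v=4: → [22,25); WM=20

19 20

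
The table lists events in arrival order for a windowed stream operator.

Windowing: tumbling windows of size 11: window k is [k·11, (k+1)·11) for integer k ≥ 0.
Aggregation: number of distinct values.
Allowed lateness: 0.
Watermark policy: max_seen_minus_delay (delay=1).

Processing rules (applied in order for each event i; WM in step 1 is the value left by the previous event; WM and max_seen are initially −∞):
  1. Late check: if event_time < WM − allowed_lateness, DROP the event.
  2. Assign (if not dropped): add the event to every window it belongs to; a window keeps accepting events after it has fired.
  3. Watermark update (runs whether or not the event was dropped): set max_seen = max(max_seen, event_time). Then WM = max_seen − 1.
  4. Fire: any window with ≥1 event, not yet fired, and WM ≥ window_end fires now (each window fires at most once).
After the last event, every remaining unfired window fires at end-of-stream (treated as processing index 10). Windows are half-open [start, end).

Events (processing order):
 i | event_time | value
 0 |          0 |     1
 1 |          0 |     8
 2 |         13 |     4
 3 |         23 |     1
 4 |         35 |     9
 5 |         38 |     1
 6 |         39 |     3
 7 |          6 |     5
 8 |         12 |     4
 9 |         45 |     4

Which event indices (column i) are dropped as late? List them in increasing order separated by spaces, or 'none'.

7 8

i=0 t=0 v=1: → [0,11); WM=-1
i=1 t=0 v=8: → [0,11); WM=-1
i=2 t=13 v=4: → [11,22); WM=12; [0,11) fires=2
i=3 t=23 v=1: → [22,33); WM=22; [11,22) fires=1
i=4 t=35 v=9: → [33,44); WM=34; [22,33) fires=1
i=5 t=38 v=1: → [33,44); WM=37
i=6 t=39 v=3: → [33,44); WM=38
i=7 t=6 v=5: DROP (t<38-0); WM=38
i=8 t=12 v=4: DROP (t<38-0); WM=38
i=9 t=45 v=4: → [44,55); WM=44; [33,44) fires=3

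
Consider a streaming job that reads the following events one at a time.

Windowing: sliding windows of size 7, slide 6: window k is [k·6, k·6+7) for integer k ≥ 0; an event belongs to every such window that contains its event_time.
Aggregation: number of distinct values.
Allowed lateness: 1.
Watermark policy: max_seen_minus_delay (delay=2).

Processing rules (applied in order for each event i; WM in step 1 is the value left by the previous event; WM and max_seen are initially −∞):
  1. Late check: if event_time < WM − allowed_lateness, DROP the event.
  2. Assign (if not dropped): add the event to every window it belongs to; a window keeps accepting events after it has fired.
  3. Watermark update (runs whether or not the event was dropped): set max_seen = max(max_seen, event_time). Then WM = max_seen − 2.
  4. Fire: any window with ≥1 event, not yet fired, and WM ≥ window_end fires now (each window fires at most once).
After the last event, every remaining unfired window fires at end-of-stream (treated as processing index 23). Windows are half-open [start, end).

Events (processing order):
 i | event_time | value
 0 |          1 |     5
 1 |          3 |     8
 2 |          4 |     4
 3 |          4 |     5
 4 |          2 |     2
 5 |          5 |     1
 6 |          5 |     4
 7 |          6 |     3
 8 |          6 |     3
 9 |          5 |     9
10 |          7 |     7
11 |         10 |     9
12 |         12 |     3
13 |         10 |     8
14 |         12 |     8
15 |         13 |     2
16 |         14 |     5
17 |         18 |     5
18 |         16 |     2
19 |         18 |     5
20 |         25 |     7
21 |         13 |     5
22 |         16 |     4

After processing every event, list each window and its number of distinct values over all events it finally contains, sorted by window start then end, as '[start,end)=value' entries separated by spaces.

[0,7)=7 [6,13)=4 [12,19)=4 [18,25)=1 [24,31)=1

i=0 t=1 v=5: → [0,7); WM=-1
i=1 t=3 v=8: → [0,7); WM=1
i=2 t=4 v=4: → [0,7); WM=2
i=3 t=4 v=5: → [0,7); WM=2
i=4 t=2 v=2: → [0,7); WM=2
i=5 t=5 v=1: → [0,7); WM=3
i=6 t=5 v=4: → [0,7); WM=3
i=7 t=6 v=3: → [6,13),[0,7); WM=4
i=8 t=6 v=3: → [6,13),[0,7); WM=4
i=9 t=5 v=9: → [0,7); WM=4
i=10 t=7 v=7: → [6,13); WM=5
i=11 t=10 v=9: → [6,13); WM=8; [0,7) fires=7
i=12 t=12 v=3: → [12,19),[6,13); WM=10
i=13 t=10 v=8: → [6,13); WM=10
i=14 t=12 v=8: → [12,19),[6,13); WM=10
i=15 t=13 v=2: → [12,19); WM=11
i=16 t=14 v=5: → [12,19); WM=12
i=17 t=18 v=5: → [18,25),[12,19); WM=16; [6,13) fires=4
i=18 t=16 v=2: → [12,19); WM=16
i=19 t=18 v=5: → [18,25),[12,19); WM=16
i=20 t=25 v=7: → [24,31); WM=23; [12,19) fires=4
i=21 t=13 v=5: DROP (t<23-1); WM=23
i=22 t=16 v=4: DROP (t<23-1); WM=23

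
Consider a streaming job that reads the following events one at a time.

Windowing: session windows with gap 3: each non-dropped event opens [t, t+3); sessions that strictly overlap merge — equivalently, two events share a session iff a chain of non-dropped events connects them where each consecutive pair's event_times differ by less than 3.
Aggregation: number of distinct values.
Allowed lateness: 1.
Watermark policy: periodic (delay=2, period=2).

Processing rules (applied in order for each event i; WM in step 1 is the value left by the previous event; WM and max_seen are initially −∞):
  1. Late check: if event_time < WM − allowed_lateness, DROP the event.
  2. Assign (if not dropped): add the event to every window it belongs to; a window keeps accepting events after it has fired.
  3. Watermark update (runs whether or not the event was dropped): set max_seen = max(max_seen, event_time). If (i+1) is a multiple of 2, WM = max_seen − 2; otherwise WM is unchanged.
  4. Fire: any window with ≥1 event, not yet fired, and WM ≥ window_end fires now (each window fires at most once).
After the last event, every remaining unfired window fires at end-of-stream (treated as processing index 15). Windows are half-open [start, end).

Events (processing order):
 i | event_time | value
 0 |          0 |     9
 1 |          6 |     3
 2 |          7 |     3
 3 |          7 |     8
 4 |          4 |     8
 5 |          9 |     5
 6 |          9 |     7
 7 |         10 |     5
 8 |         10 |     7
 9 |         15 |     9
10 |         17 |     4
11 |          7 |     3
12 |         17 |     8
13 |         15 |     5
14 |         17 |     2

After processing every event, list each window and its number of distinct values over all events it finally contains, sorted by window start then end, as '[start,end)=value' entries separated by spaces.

[0,3)=1 [4,13)=4 [15,20)=5

i=0 t=0 v=9: → [0,3); WM=−∞
i=1 t=6 v=3: → [6,9); WM=4
i=2 t=7 v=3: → [6,10); WM=4
i=3 t=7 v=8: → [6,10); WM=5
i=4 t=4 v=8: → [4,10); WM=5
i=5 t=9 v=5: → [4,12); WM=7
i=6 t=9 v=7: → [4,12); WM=7
i=7 t=10 v=5: → [4,13); WM=8
i=8 t=10 v=7: → [4,13); WM=8
i=9 t=15 v=9: → [15,18); WM=13
i=10 t=17 v=4: → [15,20); WM=13
i=11 t=7 v=3: DROP (t<13-1); WM=15
i=12 t=17 v=8: → [15,20); WM=15
i=13 t=15 v=5: → [15,20); WM=15
i=14 t=17 v=2: → [15,20); WM=15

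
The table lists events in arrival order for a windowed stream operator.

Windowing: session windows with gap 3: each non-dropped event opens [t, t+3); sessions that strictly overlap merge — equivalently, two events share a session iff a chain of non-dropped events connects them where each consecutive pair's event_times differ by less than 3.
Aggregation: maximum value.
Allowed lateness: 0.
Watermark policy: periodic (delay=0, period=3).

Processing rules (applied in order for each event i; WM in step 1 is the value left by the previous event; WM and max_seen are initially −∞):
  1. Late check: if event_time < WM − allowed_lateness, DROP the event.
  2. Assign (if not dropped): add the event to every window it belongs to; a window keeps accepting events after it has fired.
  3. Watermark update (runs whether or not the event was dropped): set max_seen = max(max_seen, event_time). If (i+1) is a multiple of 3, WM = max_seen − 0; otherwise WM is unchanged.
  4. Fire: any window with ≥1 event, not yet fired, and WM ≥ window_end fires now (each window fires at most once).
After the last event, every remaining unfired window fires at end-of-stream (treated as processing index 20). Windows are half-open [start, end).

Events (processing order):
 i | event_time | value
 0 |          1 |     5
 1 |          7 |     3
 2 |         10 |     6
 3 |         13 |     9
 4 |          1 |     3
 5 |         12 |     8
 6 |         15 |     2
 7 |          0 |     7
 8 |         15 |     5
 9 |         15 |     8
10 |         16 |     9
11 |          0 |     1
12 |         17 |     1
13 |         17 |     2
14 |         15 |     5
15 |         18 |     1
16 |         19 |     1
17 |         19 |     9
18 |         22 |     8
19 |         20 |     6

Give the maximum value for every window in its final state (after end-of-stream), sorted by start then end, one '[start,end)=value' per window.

[1,4)=5 [7,10)=3 [10,25)=9

i=0 t=1 v=5: → [1,4); WM=−∞
i=1 t=7 v=3: → [7,10); WM=−∞
i=2 t=10 v=6: → [10,13); WM=10
i=3 t=13 v=9: → [13,16); WM=10
i=4 t=1 v=3: DROP (t<10-0); WM=10
i=5 t=12 v=8: → [10,16); WM=13
i=6 t=15 v=2: → [10,18); WM=13
i=7 t=0 v=7: DROP (t<13-0); WM=13
i=8 t=15 v=5: → [10,18); WM=15
i=9 t=15 v=8: → [10,18); WM=15
i=10 t=16 v=9: → [10,19); WM=15
i=11 t=0 v=1: DROP (t<15-0); WM=16
i=12 t=17 v=1: → [10,20); WM=16
i=13 t=17 v=2: → [10,20); WM=16
i=14 t=15 v=5: DROP (t<16-0); WM=17
i=15 t=18 v=1: → [10,21); WM=17
i=16 t=19 v=1: → [10,22); WM=17
i=17 t=19 v=9: → [10,22); WM=19
i=18 t=22 v=8: → [22,25); WM=19
i=19 t=20 v=6: → [10,25); WM=19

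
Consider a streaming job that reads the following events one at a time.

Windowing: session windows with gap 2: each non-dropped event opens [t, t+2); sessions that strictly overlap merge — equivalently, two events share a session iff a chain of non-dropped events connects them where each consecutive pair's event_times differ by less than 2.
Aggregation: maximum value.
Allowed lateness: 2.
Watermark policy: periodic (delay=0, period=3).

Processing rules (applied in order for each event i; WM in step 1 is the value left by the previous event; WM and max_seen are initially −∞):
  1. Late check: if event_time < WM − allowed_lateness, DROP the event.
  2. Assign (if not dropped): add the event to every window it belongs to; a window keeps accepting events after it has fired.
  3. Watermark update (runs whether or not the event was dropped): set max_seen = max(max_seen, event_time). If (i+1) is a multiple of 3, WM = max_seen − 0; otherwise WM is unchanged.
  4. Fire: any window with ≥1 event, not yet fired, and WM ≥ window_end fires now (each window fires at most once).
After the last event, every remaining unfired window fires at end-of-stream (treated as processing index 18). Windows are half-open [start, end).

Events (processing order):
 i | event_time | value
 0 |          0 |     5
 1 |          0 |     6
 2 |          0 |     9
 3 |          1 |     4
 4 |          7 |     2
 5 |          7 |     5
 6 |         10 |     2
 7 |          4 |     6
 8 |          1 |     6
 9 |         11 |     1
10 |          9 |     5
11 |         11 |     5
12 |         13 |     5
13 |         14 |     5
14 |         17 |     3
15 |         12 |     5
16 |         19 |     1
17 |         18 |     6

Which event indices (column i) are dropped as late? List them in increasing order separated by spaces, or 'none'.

7 8 15

i=0 t=0 v=5: → [0,2); WM=−∞
i=1 t=0 v=6: → [0,2); WM=−∞
i=2 t=0 v=9: → [0,2); WM=0
i=3 t=1 v=4: → [0,3); WM=0
i=4 t=7 v=2: → [7,9); WM=0
i=5 t=7 v=5: → [7,9); WM=7
i=6 t=10 v=2: → [10,12); WM=7
i=7 t=4 v=6: DROP (t<7-2); WM=7
i=8 t=1 v=6: DROP (t<7-2); WM=10
i=9 t=11 v=1: → [10,13); WM=10
i=10 t=9 v=5: → [9,13); WM=10
i=11 t=11 v=5: → [9,13); WM=11
i=12 t=13 v=5: → [13,15); WM=11
i=13 t=14 v=5: → [13,16); WM=11
i=14 t=17 v=3: → [17,19); WM=17
i=15 t=12 v=5: DROP (t<17-2); WM=17
i=16 t=19 v=1: → [19,21); WM=17
i=17 t=18 v=6: → [17,21); WM=19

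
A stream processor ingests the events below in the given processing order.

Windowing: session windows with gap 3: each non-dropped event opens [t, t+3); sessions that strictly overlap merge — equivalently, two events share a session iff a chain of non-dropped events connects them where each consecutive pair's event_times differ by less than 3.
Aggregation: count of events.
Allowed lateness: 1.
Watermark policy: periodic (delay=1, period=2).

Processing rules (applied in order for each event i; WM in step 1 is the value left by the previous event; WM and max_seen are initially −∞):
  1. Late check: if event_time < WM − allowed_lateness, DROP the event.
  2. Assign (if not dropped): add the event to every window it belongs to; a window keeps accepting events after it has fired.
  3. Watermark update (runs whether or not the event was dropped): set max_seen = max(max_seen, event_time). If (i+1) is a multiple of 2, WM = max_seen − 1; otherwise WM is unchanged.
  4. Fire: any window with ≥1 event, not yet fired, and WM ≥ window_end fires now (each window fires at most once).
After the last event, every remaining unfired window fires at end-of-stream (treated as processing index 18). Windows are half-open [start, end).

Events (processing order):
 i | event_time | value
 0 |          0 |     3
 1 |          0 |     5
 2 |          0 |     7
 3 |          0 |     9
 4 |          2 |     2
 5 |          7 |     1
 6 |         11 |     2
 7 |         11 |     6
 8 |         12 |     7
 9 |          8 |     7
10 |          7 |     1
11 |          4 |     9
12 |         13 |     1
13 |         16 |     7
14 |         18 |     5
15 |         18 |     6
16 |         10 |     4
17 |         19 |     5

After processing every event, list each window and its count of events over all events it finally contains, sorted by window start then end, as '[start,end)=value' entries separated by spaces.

[0,5)=5 [7,10)=1 [11,16)=4 [16,22)=4

i=0 t=0 v=3: → [0,3); WM=−∞
i=1 t=0 v=5: → [0,3); WM=-1
i=2 t=0 v=7: → [0,3); WM=-1
i=3 t=0 v=9: → [0,3); WM=-1
i=4 t=2 v=2: → [0,5); WM=-1
i=5 t=7 v=1: → [7,10); WM=6
i=6 t=11 v=2: → [11,14); WM=6
i=7 t=11 v=6: → [11,14); WM=10
i=8 t=12 v=7: → [11,15); WM=10
i=9 t=8 v=7: DROP (t<10-1); WM=11
i=10 t=7 v=1: DROP (t<11-1); WM=11
i=11 t=4 v=9: DROP (t<11-1); WM=11
i=12 t=13 v=1: → [11,16); WM=11
i=13 t=16 v=7: → [16,19); WM=15
i=14 t=18 v=5: → [16,21); WM=15
i=15 t=18 v=6: → [16,21); WM=17
i=16 t=10 v=4: DROP (t<17-1); WM=17
i=17 t=19 v=5: → [16,22); WM=18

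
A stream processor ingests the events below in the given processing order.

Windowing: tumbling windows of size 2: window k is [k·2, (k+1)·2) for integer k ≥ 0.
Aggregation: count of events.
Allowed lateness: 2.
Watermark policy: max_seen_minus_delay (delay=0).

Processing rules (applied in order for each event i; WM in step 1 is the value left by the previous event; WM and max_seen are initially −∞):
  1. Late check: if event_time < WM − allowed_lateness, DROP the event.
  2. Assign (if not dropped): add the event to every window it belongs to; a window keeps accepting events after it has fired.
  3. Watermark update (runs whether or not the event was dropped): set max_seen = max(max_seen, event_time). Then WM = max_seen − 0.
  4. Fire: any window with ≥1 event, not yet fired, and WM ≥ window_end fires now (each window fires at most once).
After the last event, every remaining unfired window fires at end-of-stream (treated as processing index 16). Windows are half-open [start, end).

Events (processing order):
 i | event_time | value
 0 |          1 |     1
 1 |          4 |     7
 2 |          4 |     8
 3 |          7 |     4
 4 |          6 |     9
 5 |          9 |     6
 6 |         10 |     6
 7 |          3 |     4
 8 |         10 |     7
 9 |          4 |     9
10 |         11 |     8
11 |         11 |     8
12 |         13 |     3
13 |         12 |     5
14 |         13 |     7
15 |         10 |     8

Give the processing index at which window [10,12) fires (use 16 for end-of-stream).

i=0 t=1 v=1: → [0,2); WM=1
i=1 t=4 v=7: → [4,6); WM=4; [0,2) fires=1
i=2 t=4 v=8: → [4,6); WM=4
i=3 t=7 v=4: → [6,8); WM=7; [4,6) fires=2
i=4 t=6 v=9: → [6,8); WM=7
i=5 t=9 v=6: → [8,10); WM=9; [6,8) fires=2
i=6 t=10 v=6: → [10,12); WM=10; [8,10) fires=1
i=7 t=3 v=4: DROP (t<10-2); WM=10
i=8 t=10 v=7: → [10,12); WM=10
i=9 t=4 v=9: DROP (t<10-2); WM=10
i=10 t=11 v=8: → [10,12); WM=11
i=11 t=11 v=8: → [10,12); WM=11
i=12 t=13 v=3: → [12,14); WM=13; [10,12) fires=4
i=13 t=12 v=5: → [12,14); WM=13
i=14 t=13 v=7: → [12,14); WM=13
i=15 t=10 v=8: DROP (t<13-2); WM=13

12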